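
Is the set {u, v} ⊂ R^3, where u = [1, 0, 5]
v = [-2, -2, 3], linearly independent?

Row-reduce the matrix whose columns are u, v.
The reduction yields 2 nonzero rows, so the rank is 2.
Since rank = 2 (the number of vectors), the set is linearly independent.

linearly independent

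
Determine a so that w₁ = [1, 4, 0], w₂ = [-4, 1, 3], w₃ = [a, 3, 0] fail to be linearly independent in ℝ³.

a = 3/4

The vectors are dependent exactly when the determinant of the matrix with rows w₁, w₂, w₃ vanishes.
Expanding, det = 12*a - 9.
Solving 12*a - 9 = 0 yields a = 3/4.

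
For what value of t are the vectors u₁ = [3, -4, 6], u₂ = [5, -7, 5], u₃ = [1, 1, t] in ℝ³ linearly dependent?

t = 37

Dependence holds iff the 3×3 matrix [u₁ u₂ u₃] is singular.
Expanding, det = 37 - t.
This vanishes exactly when t = 37.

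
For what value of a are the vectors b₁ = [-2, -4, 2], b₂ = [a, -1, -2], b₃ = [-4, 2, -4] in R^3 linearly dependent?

a = -14/3

Dependence holds iff the 3×3 matrix [b₁ b₂ b₃] is singular.
Cofactor expansion gives det = -12*a - 56.
This vanishes exactly when a = -14/3.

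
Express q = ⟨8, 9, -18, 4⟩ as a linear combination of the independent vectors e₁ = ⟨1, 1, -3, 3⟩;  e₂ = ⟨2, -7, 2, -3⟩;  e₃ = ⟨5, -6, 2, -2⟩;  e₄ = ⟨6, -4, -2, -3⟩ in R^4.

q = 2e₁ - e₂ - 2e₃ + 3e₄

Solve the system with e₁, e₂, e₃, e₄ as columns and q as the right-hand side.
The system has the unique solution (α₁, …, α₄) = (2, -1, -2, 3).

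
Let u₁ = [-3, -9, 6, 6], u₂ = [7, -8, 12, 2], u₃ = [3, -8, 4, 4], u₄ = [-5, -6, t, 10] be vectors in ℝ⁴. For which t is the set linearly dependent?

t = -40

Dependence holds iff the 4×4 matrix [u₁ u₂ u₃ u₄] is singular.
Cofactor expansion gives det = -54*t - 2160.
Solving -54*t - 2160 = 0 yields t = -40.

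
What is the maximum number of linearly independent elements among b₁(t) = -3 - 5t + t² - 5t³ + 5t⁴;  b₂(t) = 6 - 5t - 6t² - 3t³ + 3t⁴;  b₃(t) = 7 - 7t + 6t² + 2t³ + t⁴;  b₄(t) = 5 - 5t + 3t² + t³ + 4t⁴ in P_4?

4

Pass to coordinate vectors with respect to the basis {1, t, …, t⁴}.
Apply Gaussian elimination to the matrix whose rows are b₁, b₂, b₃, b₄.
Reduction leaves 4 leading entries, giving rank 4.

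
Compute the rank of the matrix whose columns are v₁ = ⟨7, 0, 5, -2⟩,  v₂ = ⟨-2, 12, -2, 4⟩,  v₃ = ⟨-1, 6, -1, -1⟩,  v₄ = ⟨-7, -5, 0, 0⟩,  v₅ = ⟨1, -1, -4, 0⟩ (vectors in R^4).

4

Form the matrix with v₁, v₂, v₃, v₄, v₅ as columns and reduce.
The echelon form has 4 nonzero rows, so the rank is 4.
(With 5 elements in a 4-dimensional space the rank is at most 4.)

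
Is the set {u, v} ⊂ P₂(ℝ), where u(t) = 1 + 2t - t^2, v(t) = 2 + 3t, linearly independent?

Write each element as a coordinate vector in ℝ³ using {1, t, t^2}.
Row-reduce the matrix whose columns are u, v.
The reduction yields 2 nonzero rows, so the rank is 2.
Since rank = 2 (the number of vectors), the set is linearly independent.

linearly independent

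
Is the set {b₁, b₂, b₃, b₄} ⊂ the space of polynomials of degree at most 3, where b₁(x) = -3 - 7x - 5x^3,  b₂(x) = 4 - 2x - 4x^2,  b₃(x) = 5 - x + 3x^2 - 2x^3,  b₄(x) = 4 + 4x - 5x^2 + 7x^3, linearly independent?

Write each element as a coordinate vector in ℝ⁴ using {1, x, …, x^3}.
Row-reduce the matrix whose columns are b₁, b₂, b₃, b₄.
The reduction yields 4 nonzero rows, so the rank is 4.
Since rank = 4 (the number of vectors), the set is linearly independent.

linearly independent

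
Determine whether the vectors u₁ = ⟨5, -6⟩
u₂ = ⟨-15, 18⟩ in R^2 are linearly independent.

linearly dependent

The matrix [u₁|u₂] has determinant 0.
A zero determinant means the columns are linearly dependent.
Indeed 3u₁ + u₂ = 0.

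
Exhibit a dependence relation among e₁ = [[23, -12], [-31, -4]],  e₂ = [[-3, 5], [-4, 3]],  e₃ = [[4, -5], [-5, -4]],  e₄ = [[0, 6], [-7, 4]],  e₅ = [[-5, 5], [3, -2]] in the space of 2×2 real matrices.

Pass to coordinate vectors relative to the basis {E₁₁, E₁₂, E₂₁, E₂₂}.
Solve the homogeneous system with e₁, e₂, e₃, e₄, e₅ as columns by row-reducing the coefficient matrix.
One solution (up to scaling) is (1, 2, -3, -3, 1).

e₁ + 2e₂ - 3e₃ - 3e₄ + e₅ = 0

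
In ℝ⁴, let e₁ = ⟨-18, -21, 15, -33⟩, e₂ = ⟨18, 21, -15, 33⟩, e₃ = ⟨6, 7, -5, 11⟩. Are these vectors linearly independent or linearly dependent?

One vector is a scalar multiple of another, so the set is dependent.

linearly dependent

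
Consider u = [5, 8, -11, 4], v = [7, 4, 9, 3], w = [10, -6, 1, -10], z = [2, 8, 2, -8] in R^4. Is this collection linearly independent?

Form the 4×4 matrix with these as columns; its determinant is -29240.
A nonzero determinant means the columns are linearly independent.

linearly independent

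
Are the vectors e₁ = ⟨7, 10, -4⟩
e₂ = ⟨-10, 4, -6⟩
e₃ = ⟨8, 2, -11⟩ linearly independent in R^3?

linearly independent

Row-reduce the matrix whose columns are e₁, e₂, e₃.
The reduction yields 3 nonzero rows, so the rank is 3.
Since rank = 3 (the number of vectors), the set is linearly independent.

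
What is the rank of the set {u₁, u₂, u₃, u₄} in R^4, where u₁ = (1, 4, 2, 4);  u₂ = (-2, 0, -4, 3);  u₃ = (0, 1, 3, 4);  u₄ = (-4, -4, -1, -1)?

4

Form the matrix with u₁, u₂, u₃, u₄ as columns and reduce.
Exactly 4 pivots survive; hence the rank is 4.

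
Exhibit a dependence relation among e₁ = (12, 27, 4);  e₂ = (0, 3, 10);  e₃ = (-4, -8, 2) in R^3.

e₁ - e₂ + 3e₃ = 0

Write the vectors as columns of a matrix and find a nonzero vector in its null space.
The free variable yields coefficients (1, -1, 3) (any nonzero multiple also works).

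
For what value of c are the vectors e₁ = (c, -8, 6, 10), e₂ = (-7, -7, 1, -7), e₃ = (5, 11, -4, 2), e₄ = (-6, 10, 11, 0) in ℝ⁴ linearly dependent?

Place the vectors as rows of a 4×4 matrix; dependence ⇔ determinant zero.
The determinant works out to 3812 - 953*c.
This vanishes exactly when c = 4.

c = 4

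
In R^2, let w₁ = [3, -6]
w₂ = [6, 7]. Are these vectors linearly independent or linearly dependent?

linearly independent

Row-reduce the matrix whose columns are w₁, w₂.
The reduction yields 2 nonzero rows, so the rank is 2.
Since rank = 2 (the number of vectors), the set is linearly independent.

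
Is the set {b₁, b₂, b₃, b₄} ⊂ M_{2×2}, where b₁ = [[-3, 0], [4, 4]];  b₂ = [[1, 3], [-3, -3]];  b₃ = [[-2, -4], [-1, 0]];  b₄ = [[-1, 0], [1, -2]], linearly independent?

linearly independent

Take coordinates with respect to the standard basis {E₁₁, E₁₂, E₂₁, E₂₂}.
Place the vectors as rows of a 4×4 matrix and reduce to echelon form.
The reduction yields 4 nonzero rows, so the rank is 4.
Since rank = 4 (the number of vectors), the set is linearly independent.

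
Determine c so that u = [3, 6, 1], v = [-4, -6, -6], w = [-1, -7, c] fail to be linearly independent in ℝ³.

c = 34/3

The vectors are dependent exactly when the determinant of the matrix with rows u, v, w vanishes.
Cofactor expansion gives det = 6*c - 68.
This vanishes exactly when c = 34/3.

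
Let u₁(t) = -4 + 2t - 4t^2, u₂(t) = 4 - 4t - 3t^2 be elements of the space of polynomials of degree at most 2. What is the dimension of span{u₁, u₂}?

dim = 2

Pass to coordinate vectors with respect to the basis {1, t, t^2}.
Row-reduce the 2×3 matrix with these as rows.
There are 2 pivot columns, so rank = 2.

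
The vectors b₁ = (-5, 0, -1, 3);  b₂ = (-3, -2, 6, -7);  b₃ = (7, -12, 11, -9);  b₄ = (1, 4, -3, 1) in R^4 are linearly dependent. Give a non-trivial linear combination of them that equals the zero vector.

2b₁ + b₃ + 3b₄ = 0

Solve the homogeneous system with b₁, b₂, b₃, b₄ as columns by row-reducing the coefficient matrix.
The free variable yields coefficients (2, 0, 1, 3) (any nonzero multiple also works).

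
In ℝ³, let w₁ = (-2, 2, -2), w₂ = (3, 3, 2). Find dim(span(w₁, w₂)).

Put the 3×2 matrix [w₁|w₂] into echelon form.
Reduction leaves 2 leading entries, giving rank 2.

2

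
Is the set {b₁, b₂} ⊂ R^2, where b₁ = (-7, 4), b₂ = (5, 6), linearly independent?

The matrix [b₁|b₂] has determinant -62.
A nonzero determinant means the columns are linearly independent.

linearly independent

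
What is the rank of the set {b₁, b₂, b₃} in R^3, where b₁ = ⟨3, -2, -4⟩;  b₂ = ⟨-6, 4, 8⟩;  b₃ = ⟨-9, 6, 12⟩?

1

Apply Gaussian elimination to the matrix whose rows are b₁, b₂, b₃.
There is 1 pivot column, so rank = 1.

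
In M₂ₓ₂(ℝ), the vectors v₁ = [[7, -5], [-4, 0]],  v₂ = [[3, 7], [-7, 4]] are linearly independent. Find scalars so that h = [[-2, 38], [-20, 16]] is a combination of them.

h = -2v₁ + 4v₂

Work in coordinates with respect to the standard basis {E₁₁, E₁₂, E₂₁, E₂₂}.
Set up the augmented matrix [v₁ | v₂ | h] and row-reduce.
Back-substitution yields (α₁, α₂) = (-2, 4).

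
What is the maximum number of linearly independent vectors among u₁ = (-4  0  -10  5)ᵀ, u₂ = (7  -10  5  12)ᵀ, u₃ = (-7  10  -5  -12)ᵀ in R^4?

2

Put the 4×3 matrix [u₁|u₂|u₃] into echelon form.
The echelon form has 2 nonzero rows, so the rank is 2.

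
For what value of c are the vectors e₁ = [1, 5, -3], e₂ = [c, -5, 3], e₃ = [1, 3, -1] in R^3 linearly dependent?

The set is linearly dependent precisely when det[e₁; e₂; e₃] = 0.
Cofactor expansion gives det = -4*c - 4.
Solving -4*c - 4 = 0 yields c = -1.

c = -1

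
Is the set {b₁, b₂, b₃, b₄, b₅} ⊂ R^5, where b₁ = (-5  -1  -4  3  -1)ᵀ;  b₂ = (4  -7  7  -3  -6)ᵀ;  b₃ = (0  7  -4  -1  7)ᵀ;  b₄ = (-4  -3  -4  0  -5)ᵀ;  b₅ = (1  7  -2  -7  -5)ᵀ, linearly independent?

Row-reduce the matrix whose columns are b₁, b₂, b₃, b₄, b₅.
The reduction yields 5 nonzero rows, so the rank is 5.
Since rank = 5 (the number of vectors), the set is linearly independent.

linearly independent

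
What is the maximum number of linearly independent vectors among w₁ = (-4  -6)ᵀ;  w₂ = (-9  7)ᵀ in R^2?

Row-reduce the 2×2 matrix with these as rows.
Reduction leaves 2 leading entries, giving rank 2.

2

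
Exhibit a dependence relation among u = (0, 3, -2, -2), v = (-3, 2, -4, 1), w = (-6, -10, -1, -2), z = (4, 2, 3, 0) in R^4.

Set up α₁u + … + α₄z = 0 and solve the homogeneous system.
The free variable yields coefficients (0, 2, 1, 3) (any nonzero multiple also works).

2v + w + 3z = 0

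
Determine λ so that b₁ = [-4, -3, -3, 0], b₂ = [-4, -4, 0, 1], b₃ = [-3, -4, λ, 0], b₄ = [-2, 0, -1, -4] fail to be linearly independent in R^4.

λ = 13/2

Dependence holds iff the 4×4 matrix [b₁ b₂ b₃ b₄] is singular.
Cofactor expansion gives det = 65 - 10*λ.
This vanishes exactly when λ = 13/2.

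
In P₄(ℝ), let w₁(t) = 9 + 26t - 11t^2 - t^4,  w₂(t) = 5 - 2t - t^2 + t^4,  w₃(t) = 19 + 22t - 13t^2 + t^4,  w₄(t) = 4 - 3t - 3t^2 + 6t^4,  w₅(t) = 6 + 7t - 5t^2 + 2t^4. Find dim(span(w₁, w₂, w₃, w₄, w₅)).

3

Pass to coordinate vectors with respect to the basis {1, t, …, t^4}.
Form the matrix with w₁, w₂, w₃, w₄, w₅ as columns and reduce.
The echelon form has 3 nonzero rows, so the rank is 3.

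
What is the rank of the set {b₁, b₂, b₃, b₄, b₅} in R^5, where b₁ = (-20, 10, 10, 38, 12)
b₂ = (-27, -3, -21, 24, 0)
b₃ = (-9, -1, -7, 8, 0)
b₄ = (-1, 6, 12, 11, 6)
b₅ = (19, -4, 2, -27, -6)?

Put the 5×5 matrix [b₁|b₂|b₃|b₄|b₅] into echelon form.
The echelon form has 2 nonzero rows, so the rank is 2.

2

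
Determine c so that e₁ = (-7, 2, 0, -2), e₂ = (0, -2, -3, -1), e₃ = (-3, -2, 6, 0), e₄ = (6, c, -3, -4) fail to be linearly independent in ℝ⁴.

Dependence holds iff the 4×4 matrix [e₁ e₂ e₃ e₄] is singular.
Expanding, det = -24*c - 768.
This vanishes exactly when c = -32.

c = -32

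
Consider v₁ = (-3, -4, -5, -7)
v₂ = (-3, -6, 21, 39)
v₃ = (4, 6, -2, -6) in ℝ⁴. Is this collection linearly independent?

Row-reduce the matrix whose columns are v₁, v₂, v₃.
The reduction yields 2 nonzero rows, so the rank is 2.
Since rank 2 < 3, the set is linearly dependent.

linearly dependent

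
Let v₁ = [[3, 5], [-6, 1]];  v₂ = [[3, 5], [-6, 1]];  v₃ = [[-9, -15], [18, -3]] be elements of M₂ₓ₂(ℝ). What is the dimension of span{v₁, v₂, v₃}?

1

Represent each element by its coordinate vector in ℝ⁴.
Form the matrix with v₁, v₂, v₃ as columns and reduce.
The echelon form has 1 nonzero row, so the rank is 1.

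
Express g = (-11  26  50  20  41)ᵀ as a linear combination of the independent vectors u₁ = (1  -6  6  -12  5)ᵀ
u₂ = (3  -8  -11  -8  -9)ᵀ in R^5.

g = u₁ - 4u₂

Set up the augmented matrix [u₁ | u₂ | g] and row-reduce.
Row-reducing the augmented matrix gives the unique coefficients (a₁, a₂) = (1, -4).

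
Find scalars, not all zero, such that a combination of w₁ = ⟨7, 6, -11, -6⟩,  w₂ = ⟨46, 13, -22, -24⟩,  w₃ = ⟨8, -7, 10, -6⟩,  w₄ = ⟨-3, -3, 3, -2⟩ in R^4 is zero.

Solve the homogeneous system with w₁, w₂, w₃, w₄ as columns by row-reducing the coefficient matrix.
The free variable yields coefficients (3, -1, 2, -3) (any nonzero multiple also works).

3w₁ - w₂ + 2w₃ - 3w₄ = 0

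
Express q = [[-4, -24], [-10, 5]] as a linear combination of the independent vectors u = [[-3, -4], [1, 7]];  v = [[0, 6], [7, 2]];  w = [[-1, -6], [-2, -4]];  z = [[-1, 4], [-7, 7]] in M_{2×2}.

Work in coordinates with respect to the standard basis {E₁₁, E₁₂, E₂₁, E₂₂}.
Solve the system with u, v, w, z as columns and q as the right-hand side.
The system has the unique solution (α₁, …, α₄) = (2, -3, -1, -1).

q = 2u - 3v - w - z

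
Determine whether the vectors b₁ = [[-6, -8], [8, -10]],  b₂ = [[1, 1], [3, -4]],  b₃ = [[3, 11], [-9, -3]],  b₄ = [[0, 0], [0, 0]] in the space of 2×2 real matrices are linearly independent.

linearly dependent

Write each element as a coordinate vector in ℝ⁴ using {E₁₁, E₁₂, E₂₁, E₂₂}.
One of the vectors is the zero vector, so the set is linearly dependent.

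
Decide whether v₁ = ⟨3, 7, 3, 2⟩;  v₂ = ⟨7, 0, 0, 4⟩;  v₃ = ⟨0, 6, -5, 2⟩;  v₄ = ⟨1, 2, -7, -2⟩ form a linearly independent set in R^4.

linearly independent

Place the vectors as rows of a 4×4 matrix and reduce to echelon form.
The reduction yields 4 nonzero rows, so the rank is 4.
Since rank = 4 (the number of vectors), the set is linearly independent.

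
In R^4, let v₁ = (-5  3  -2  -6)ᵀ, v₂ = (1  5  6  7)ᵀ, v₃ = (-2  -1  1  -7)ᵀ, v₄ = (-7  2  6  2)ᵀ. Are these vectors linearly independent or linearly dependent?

Form the 4×4 matrix with these as columns; its determinant is -2135.
A nonzero determinant means the columns are linearly independent.

linearly independent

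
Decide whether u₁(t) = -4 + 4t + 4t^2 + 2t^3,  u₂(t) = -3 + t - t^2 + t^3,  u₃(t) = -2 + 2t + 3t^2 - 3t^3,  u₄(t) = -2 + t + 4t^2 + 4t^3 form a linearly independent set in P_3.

linearly independent

Write each element as a coordinate vector in ℝ⁴ using {1, t, …, t^3}.
Row-reduce the matrix whose columns are u₁, u₂, u₃, u₄.
The reduction yields 4 nonzero rows, so the rank is 4.
Since rank = 4 (the number of vectors), the set is linearly independent.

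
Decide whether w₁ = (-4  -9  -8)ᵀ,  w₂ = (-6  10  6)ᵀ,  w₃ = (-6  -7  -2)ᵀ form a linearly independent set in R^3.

linearly independent

The matrix [w₁|w₂|w₃] has determinant -472.
A nonzero determinant means the columns are linearly independent.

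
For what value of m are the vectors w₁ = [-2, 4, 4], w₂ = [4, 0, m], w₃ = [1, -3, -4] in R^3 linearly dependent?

Dependence holds iff the 3×3 matrix [w₁ w₂ w₃] is singular.
The determinant works out to 16 - 2*m.
Setting this to zero gives m = 8.

m = 8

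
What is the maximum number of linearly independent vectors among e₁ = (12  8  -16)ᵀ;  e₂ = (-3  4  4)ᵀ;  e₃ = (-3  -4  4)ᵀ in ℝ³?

2

Put the 3×3 matrix [e₁|e₂|e₃] into echelon form.
The echelon form has 2 nonzero rows, so the rank is 2.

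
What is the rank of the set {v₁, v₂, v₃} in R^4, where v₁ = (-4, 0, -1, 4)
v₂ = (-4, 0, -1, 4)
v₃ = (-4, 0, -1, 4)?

1

Put the 4×3 matrix [v₁|v₂|v₃] into echelon form.
The echelon form has 1 nonzero row, so the rank is 1.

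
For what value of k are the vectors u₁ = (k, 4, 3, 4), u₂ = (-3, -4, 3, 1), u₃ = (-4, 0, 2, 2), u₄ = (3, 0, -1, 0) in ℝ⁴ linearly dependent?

The vectors are dependent exactly when the determinant of the matrix with rows u₁, u₂, u₃, u₄ vanishes.
Expanding, det = -8*k - 80.
Setting this to zero gives k = -10.

k = -10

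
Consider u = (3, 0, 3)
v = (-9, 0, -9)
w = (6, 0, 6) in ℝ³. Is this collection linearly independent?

linearly dependent

Place the vectors as rows of a 3×3 matrix and reduce to echelon form.
The reduction yields 1 nonzero row, so the rank is 1.
Since rank 1 < 3, the set is linearly dependent.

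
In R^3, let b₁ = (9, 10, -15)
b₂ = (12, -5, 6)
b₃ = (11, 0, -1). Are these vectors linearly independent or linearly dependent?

linearly dependent

The matrix [b₁|b₂|b₃] has determinant 0.
A zero determinant means the columns are linearly dependent.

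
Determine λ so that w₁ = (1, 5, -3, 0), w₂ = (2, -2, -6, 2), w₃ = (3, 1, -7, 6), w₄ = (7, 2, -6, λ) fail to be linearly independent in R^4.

λ = 33

Place the vectors as rows of a 4×4 matrix; dependence ⇔ determinant zero.
The determinant works out to 792 - 24*λ.
Setting this to zero gives λ = 33.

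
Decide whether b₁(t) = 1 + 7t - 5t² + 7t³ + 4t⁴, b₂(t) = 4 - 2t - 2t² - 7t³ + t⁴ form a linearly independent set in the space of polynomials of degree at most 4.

Write each element as a coordinate vector in ℝ⁵ using {1, t, …, t⁴}.
Place the vectors as rows of a 2×5 matrix and reduce to echelon form.
The reduction yields 2 nonzero rows, so the rank is 2.
Since rank = 2 (the number of vectors), the set is linearly independent.

linearly independent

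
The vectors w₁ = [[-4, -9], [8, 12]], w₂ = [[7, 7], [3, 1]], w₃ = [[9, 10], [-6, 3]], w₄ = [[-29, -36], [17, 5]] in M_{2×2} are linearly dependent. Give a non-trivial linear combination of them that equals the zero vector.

Write each element as a vector in ℝ⁴ using {E₁₁, E₁₂, E₂₁, E₂₂}.
Row-reduce the matrix with w₁, w₂, w₃, w₄ as columns; the null space gives the coefficients.
A generator of the null space is (1, -1, -2, -1).

w₁ - w₂ - 2w₃ - w₄ = 0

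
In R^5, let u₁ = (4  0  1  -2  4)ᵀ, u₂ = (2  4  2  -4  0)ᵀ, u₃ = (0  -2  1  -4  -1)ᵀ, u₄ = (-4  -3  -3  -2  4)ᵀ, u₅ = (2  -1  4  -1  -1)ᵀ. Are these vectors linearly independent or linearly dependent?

linearly independent

Row-reduce the matrix whose columns are u₁, u₂, u₃, u₄, u₅.
The reduction yields 5 nonzero rows, so the rank is 5.
Since rank = 5 (the number of vectors), the set is linearly independent.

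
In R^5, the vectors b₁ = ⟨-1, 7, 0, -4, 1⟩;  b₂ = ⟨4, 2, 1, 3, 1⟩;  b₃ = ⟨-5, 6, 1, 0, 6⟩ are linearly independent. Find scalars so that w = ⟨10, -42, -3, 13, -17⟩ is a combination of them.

Write w = α₁b₁ + … + α₃b₃ and equate components.
Back-substitution yields (α₁, α₂, α₃) = (-4, -1, -2).

w = -4b₁ - b₂ - 2b₃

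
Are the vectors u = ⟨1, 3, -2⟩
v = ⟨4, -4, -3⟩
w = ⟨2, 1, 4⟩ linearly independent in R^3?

linearly independent

The matrix [u|v|w] has determinant -103.
A nonzero determinant means the columns are linearly independent.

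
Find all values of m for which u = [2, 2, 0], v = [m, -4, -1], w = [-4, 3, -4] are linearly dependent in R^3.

m = -23/4

Place the vectors as rows of a 3×3 matrix; dependence ⇔ determinant zero.
Cofactor expansion gives det = 8*m + 46.
Solving 8*m + 46 = 0 yields m = -23/4.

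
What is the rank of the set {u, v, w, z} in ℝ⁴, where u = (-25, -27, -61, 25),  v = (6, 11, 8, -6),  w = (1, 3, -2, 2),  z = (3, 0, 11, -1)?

3

Form the matrix with u, v, w, z as columns and reduce.
Exactly 3 pivots survive; hence the rank is 3.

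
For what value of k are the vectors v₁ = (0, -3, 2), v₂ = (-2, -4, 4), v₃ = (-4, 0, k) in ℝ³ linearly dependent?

k = 8/3

The vectors are dependent exactly when the determinant of the matrix with rows v₁, v₂, v₃ vanishes.
Cofactor expansion gives det = 16 - 6*k.
Setting this to zero gives k = 8/3.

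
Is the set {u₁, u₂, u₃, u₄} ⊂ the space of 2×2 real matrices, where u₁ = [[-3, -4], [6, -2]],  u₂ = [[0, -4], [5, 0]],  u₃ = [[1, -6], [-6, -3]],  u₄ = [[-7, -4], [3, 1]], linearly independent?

linearly independent

Write each element as a coordinate vector in ℝ⁴ using {E₁₁, E₁₂, E₂₁, E₂₂}.
Row-reduce the matrix whose columns are u₁, u₂, u₃, u₄.
The reduction yields 4 nonzero rows, so the rank is 4.
Since rank = 4 (the number of vectors), the set is linearly independent.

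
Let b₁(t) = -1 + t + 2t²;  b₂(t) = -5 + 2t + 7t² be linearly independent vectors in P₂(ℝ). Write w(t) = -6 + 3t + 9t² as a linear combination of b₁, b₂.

w = b₁ + b₂

Identify each element with its coordinate vector in ℝ³ via {1, t, t²}.
Solve the system with b₁, b₂ as columns and w as the right-hand side.
Row-reducing the augmented matrix gives the unique coefficients (α₁, α₂) = (1, 1).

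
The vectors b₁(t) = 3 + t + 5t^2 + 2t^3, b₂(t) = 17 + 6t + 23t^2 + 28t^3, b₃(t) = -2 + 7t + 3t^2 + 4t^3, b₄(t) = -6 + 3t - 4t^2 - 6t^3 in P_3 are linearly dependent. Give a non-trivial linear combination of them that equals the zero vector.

b₁ - b₂ + 2b₃ - 3b₄ = 0

Write each element as a vector in ℝ⁴ using {1, t, …, t^3}.
Set up α₁b₁ + … + α₄b₄ = 0 and solve the homogeneous system.
The free variable yields coefficients (1, -1, 2, -3) (any nonzero multiple also works).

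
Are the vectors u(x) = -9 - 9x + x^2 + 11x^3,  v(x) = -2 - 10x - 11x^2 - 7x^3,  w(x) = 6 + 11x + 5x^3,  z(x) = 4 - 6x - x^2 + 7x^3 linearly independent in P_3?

linearly independent

Take coordinates with respect to the standard basis {1, x, …, x^3}.
Form the 4×4 matrix with these as columns; its determinant is -17066.
A nonzero determinant means the columns are linearly independent.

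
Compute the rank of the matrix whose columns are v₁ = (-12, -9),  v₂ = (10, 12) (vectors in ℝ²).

Put the 2×2 matrix [v₁|v₂] into echelon form.
Exactly 2 pivots survive; hence the rank is 2.

rank 2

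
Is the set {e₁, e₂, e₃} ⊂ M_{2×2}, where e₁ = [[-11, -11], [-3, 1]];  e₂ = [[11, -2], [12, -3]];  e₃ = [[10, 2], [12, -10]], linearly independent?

Take coordinates with respect to the standard basis {E₁₁, E₁₂, E₂₁, E₂₂}.
Row-reduce the matrix whose columns are e₁, e₂, e₃.
The reduction yields 3 nonzero rows, so the rank is 3.
Since rank = 3 (the number of vectors), the set is linearly independent.

linearly independent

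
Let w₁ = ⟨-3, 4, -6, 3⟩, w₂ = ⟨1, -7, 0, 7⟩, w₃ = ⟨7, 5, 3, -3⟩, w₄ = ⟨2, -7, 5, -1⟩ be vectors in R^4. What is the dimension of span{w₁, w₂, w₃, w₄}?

Row-reduce the 4×4 matrix with these as rows.
There are 4 pivot columns, so rank = 4.

dim = 4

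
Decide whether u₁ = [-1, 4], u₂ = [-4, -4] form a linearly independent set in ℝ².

linearly independent

Row-reduce the matrix whose columns are u₁, u₂.
The reduction yields 2 nonzero rows, so the rank is 2.
Since rank = 2 (the number of vectors), the set is linearly independent.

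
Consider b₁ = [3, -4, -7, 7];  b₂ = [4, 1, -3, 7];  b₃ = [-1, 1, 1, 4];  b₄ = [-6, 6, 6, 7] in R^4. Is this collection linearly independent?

linearly independent

Form the 4×4 matrix with these as columns; its determinant is 323.
A nonzero determinant means the columns are linearly independent.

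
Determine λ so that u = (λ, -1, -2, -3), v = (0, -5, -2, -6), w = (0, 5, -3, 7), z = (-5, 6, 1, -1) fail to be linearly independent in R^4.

Place the vectors as rows of a 4×4 matrix; dependence ⇔ determinant zero.
The determinant works out to -212*λ - 265.
This vanishes exactly when λ = -5/4.

λ = -5/4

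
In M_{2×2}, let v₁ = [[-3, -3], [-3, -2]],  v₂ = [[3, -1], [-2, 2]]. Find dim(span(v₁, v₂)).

dim = 2

Use coordinates relative to {E₁₁, E₁₂, E₂₁, E₂₂}.
Row-reduce the 2×4 matrix with these as rows.
The echelon form has 2 nonzero rows, so the rank is 2.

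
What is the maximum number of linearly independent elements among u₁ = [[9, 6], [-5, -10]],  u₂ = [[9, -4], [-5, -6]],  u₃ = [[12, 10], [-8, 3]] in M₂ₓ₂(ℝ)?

3

Represent each element by its coordinate vector in ℝ⁴.
Row-reduce the 3×4 matrix with these as rows.
The echelon form has 3 nonzero rows, so the rank is 3.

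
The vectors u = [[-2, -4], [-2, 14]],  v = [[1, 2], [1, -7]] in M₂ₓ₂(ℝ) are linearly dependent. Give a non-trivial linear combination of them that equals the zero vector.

Write each element as a vector in ℝ⁴ using {E₁₁, E₁₂, E₂₁, E₂₂}.
Solve the homogeneous system with u, v as columns by row-reducing the coefficient matrix.
The free variable yields coefficients (1, 2) (any nonzero multiple also works).

u + 2v = 0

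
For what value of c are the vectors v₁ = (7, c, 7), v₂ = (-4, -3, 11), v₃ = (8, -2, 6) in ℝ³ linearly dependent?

Place the vectors as rows of a 3×3 matrix; dependence ⇔ determinant zero.
Cofactor expansion gives det = 112*c + 252.
Setting this to zero gives c = -9/4.

c = -9/4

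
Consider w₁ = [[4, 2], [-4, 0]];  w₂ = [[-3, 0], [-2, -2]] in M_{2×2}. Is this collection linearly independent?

Take coordinates with respect to the standard basis {E₁₁, E₁₂, E₂₁, E₂₂}.
Place the vectors as rows of a 2×4 matrix and reduce to echelon form.
The reduction yields 2 nonzero rows, so the rank is 2.
Since rank = 2 (the number of vectors), the set is linearly independent.

linearly independent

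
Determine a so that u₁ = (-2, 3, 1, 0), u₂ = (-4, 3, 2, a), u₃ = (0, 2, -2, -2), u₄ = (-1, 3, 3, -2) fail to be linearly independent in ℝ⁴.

The vectors are dependent exactly when the determinant of the matrix with rows u₁, u₂, u₃, u₄ vanishes.
Expanding, det = 54 - 16*a.
Solving 54 - 16*a = 0 yields a = 27/8.

a = 27/8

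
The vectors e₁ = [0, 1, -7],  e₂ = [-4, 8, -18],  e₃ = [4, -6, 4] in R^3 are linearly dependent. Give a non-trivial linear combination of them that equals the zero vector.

Solve the homogeneous system with e₁, e₂, e₃ as columns by row-reducing the coefficient matrix.
A generator of the null space is (2, -1, -1).

2e₁ - e₂ - e₃ = 0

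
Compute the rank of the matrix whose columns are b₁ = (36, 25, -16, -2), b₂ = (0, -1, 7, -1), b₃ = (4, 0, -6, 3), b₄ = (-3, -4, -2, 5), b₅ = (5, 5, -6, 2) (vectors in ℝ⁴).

rank 4

Apply Gaussian elimination to the matrix whose rows are b₁, b₂, b₃, b₄, b₅.
The echelon form has 4 nonzero rows, so the rank is 4.
(With 5 elements in a 4-dimensional space the rank is at most 4.)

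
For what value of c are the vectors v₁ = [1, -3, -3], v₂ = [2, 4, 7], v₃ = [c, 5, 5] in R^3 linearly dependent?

Place the vectors as rows of a 3×3 matrix; dependence ⇔ determinant zero.
The determinant works out to -9*c - 15.
Solving -9*c - 15 = 0 yields c = -5/3.

c = -5/3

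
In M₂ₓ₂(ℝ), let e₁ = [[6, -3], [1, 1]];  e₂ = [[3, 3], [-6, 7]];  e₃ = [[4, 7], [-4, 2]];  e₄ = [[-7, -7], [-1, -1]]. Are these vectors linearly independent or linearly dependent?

linearly independent

Take coordinates with respect to the standard basis {E₁₁, E₁₂, E₂₁, E₂₂}.
Place the vectors as rows of a 4×4 matrix and reduce to echelon form.
The reduction yields 4 nonzero rows, so the rank is 4.
Since rank = 4 (the number of vectors), the set is linearly independent.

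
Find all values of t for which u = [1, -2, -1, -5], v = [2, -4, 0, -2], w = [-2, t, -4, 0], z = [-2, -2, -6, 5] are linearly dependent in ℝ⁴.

Place the vectors as rows of a 4×4 matrix; dependence ⇔ determinant zero.
Expanding, det = 48 - 54*t.
Setting this to zero gives t = 8/9.

t = 8/9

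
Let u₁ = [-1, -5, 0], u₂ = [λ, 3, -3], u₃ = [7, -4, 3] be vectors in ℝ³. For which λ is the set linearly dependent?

λ = -36/5

The vectors are dependent exactly when the determinant of the matrix with rows u₁, u₂, u₃ vanishes.
The determinant works out to 15*λ + 108.
This vanishes exactly when λ = -36/5.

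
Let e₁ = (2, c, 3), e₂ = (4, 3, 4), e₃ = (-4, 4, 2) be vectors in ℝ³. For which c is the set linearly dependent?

The set is linearly dependent precisely when det[e₁; e₂; e₃] = 0.
Expanding, det = 64 - 24*c.
This vanishes exactly when c = 8/3.

c = 8/3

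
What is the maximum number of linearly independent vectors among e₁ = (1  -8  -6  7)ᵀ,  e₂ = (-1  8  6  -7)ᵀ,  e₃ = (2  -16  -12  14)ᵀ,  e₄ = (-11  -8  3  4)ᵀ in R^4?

2

Form the matrix with e₁, e₂, e₃, e₄ as columns and reduce.
The echelon form has 2 nonzero rows, so the rank is 2.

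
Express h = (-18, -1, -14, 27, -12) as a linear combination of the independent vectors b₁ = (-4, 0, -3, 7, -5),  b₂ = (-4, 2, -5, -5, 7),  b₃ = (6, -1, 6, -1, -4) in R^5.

Write h = c₁b₁ + … + c₃b₃ and equate components.
The system has the unique solution (c₁, c₂, c₃) = (2, -2, -3).

h = 2b₁ - 2b₂ - 3b₃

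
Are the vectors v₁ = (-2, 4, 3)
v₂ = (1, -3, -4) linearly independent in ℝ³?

linearly independent

Row-reduce the matrix whose columns are v₁, v₂.
The reduction yields 2 nonzero rows, so the rank is 2.
Since rank = 2 (the number of vectors), the set is linearly independent.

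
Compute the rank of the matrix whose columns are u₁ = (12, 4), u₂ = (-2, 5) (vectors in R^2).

rank 2

Form the matrix with u₁, u₂ as columns and reduce.
Exactly 2 pivots survive; hence the rank is 2.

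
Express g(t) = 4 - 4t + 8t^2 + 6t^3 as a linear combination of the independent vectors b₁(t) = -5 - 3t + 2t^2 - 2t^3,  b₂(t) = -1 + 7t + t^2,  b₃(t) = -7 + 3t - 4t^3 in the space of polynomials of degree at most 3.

g = 3b₁ + 2b₂ - 3b₃

Work in coordinates with respect to the standard basis {1, t, …, t^3}.
Set up the augmented matrix [b₁ | b₂ | b₃ | g] and row-reduce.
Row-reducing the augmented matrix gives the unique coefficients (α₁, α₂, α₃) = (3, 2, -3).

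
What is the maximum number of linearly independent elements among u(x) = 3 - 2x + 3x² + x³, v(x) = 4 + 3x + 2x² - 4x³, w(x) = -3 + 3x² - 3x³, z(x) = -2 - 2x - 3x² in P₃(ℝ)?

Represent each element by its coordinate vector in ℝ⁴.
Row-reduce the 4×4 matrix with these as rows.
There are 4 pivot columns, so rank = 4.

4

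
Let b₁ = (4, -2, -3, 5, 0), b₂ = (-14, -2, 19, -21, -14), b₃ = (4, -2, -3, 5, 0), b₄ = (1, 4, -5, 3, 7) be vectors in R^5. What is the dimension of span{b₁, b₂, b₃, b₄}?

2

Form the matrix with b₁, b₂, b₃, b₄ as columns and reduce.
Reduction leaves 2 leading entries, giving rank 2.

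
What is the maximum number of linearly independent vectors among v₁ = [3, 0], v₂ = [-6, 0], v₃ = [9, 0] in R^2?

Put the 2×3 matrix [v₁|v₂|v₃] into echelon form.
There is 1 pivot column, so rank = 1.
(With 3 elements in a 2-dimensional space the rank is at most 2.)

1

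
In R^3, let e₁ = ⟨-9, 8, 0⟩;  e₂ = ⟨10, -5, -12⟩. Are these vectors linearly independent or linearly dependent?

linearly independent

Row-reduce the matrix whose columns are e₁, e₂.
The reduction yields 2 nonzero rows, so the rank is 2.
Since rank = 2 (the number of vectors), the set is linearly independent.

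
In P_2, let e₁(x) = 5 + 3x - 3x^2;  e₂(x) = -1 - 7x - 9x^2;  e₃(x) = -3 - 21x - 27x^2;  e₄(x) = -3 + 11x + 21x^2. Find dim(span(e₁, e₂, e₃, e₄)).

dim = 2

Represent each element by its coordinate vector in ℝ³.
Row-reduce the 4×3 matrix with these as rows.
There are 2 pivot columns, so rank = 2.
(With 4 elements in a 3-dimensional space the rank is at most 3.)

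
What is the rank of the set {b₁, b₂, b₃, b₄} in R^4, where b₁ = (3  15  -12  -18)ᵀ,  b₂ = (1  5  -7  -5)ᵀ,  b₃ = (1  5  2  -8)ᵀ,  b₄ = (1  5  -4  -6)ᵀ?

Put the 4×4 matrix [b₁|b₂|b₃|b₄] into echelon form.
There are 2 pivot columns, so rank = 2.

rank 2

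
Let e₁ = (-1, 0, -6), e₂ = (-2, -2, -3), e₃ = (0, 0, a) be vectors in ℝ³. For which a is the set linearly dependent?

The vectors are dependent exactly when the determinant of the matrix with rows e₁, e₂, e₃ vanishes.
The determinant works out to 2*a.
Setting this to zero gives a = 0.

a = 0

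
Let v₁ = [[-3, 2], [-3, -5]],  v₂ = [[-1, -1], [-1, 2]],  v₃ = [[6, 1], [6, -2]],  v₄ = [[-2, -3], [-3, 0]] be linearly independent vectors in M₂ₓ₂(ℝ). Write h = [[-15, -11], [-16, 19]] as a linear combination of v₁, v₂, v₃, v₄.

h = -3v₁ - 2v₂ - 4v₃ + v₄

Identify each element with its coordinate vector in ℝ⁴ via {E₁₁, E₁₂, E₂₁, E₂₂}.
Set up the augmented matrix [v₁ | v₂ | v₃ | v₄ | h] and row-reduce.
Row-reducing the augmented matrix gives the unique coefficients (c₁, …, c₄) = (-3, -2, -4, 1).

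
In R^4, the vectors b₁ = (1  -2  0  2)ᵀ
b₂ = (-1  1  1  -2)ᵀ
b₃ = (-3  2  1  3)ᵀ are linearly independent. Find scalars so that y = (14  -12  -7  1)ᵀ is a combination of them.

Solve the system with b₁, b₂, b₃ as columns and y as the right-hand side.
The system has the unique solution (α₁, α₂, α₃) = (1, -4, -3).

y = b₁ - 4b₂ - 3b₃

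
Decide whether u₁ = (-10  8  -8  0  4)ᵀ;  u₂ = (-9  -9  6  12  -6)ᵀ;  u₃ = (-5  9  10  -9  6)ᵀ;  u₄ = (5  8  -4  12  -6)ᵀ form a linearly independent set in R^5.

linearly independent

Row-reduce the matrix whose columns are u₁, u₂, u₃, u₄.
The reduction yields 4 nonzero rows, so the rank is 4.
Since rank = 4 (the number of vectors), the set is linearly independent.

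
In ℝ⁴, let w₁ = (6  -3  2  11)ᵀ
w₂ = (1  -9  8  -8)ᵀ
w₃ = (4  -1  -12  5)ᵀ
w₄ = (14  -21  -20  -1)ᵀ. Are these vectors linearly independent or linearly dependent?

The matrix [w₁|w₂|w₃|w₄] has determinant 0.
A zero determinant means the columns are linearly dependent.

linearly dependent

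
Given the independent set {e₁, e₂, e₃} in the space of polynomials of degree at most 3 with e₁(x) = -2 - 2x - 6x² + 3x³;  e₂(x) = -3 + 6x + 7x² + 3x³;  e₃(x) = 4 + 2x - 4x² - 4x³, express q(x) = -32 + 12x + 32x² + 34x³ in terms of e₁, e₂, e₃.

Take coordinate vectors relative to {1, x, …, x³}.
Set up the augmented matrix [e₁ | e₂ | e₃ | q] and row-reduce.
Back-substitution yields (a₁, a₂, a₃) = (2, 4, -4).

q = 2e₁ + 4e₂ - 4e₃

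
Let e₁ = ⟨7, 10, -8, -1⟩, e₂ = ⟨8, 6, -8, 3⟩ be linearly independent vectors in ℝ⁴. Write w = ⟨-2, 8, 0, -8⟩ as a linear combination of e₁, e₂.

w = 2e₁ - 2e₂

Solve the system with e₁, e₂ as columns and w as the right-hand side.
Back-substitution yields (α₁, α₂) = (2, -2).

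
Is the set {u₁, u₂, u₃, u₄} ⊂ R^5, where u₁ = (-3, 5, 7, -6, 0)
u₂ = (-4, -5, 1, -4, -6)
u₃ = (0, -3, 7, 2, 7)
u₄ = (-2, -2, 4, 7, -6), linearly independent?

Row-reduce the matrix whose columns are u₁, u₂, u₃, u₄.
The reduction yields 4 nonzero rows, so the rank is 4.
Since rank = 4 (the number of vectors), the set is linearly independent.

linearly independent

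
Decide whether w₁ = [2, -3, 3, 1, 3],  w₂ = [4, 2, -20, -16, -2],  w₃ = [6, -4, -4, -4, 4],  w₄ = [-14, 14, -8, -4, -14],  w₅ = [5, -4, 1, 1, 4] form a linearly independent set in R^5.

linearly dependent

Row-reduce the matrix whose columns are w₁, w₂, w₃, w₄, w₅.
The reduction yields 3 nonzero rows, so the rank is 3.
Since rank 3 < 5, the set is linearly dependent.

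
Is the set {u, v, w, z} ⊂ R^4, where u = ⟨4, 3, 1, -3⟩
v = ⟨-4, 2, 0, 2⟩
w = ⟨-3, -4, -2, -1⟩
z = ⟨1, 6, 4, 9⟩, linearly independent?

linearly dependent

Row-reduce the matrix whose columns are u, v, w, z.
The reduction yields 3 nonzero rows, so the rank is 3.
Since rank 3 < 4, the set is linearly dependent.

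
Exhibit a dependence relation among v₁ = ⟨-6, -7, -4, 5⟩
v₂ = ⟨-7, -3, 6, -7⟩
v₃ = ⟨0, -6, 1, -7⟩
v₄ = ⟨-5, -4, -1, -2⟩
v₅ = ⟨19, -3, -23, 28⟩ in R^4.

Solve the homogeneous system with v₁, v₂, v₃, v₄, v₅ as columns by row-reducing the coefficient matrix.
One solution (up to scaling) is (2, -3, 1, -2, -1).

2v₁ - 3v₂ + v₃ - 2v₄ - v₅ = 0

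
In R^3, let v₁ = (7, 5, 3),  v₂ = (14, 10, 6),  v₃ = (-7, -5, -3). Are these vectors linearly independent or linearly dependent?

linearly dependent

The matrix [v₁|v₂|v₃] has determinant 0.
A zero determinant means the columns are linearly dependent.
Indeed 2v₁ - v₂ = 0.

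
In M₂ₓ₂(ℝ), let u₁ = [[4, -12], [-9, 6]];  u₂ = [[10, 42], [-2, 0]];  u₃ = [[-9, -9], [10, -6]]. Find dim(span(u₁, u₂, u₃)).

Represent each element by its coordinate vector in ℝ⁴.
Put the 4×3 matrix [u₁|u₂|u₃] into echelon form.
Exactly 2 pivots survive; hence the rank is 2.

2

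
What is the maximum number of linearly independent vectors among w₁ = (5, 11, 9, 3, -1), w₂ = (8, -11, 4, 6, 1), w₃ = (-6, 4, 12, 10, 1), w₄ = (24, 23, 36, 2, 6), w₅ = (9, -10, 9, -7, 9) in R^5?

Form the matrix with w₁, w₂, w₃, w₄, w₅ as columns and reduce.
There are 4 pivot columns, so rank = 4.

4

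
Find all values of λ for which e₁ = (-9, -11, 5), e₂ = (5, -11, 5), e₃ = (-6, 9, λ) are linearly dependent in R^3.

The set is linearly dependent precisely when det[e₁; e₂; e₃] = 0.
Cofactor expansion gives det = 154*λ + 630.
This vanishes exactly when λ = -45/11.

λ = -45/11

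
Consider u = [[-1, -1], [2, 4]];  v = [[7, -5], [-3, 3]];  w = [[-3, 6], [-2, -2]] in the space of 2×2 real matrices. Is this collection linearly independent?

Write each element as a coordinate vector in ℝ⁴ using {E₁₁, E₁₂, E₂₁, E₂₂}.
Row-reduce the matrix whose columns are u, v, w.
The reduction yields 3 nonzero rows, so the rank is 3.
Since rank = 3 (the number of vectors), the set is linearly independent.

linearly independent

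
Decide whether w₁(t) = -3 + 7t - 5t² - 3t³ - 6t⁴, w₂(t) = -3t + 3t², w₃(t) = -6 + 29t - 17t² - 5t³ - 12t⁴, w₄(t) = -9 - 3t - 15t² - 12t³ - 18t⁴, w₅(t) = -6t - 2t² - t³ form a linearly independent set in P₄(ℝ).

Write each element as a coordinate vector in ℝ⁵ using {1, t, …, t⁴}.
Row-reduce the matrix whose columns are w₁, w₂, w₃, w₄, w₅.
The reduction yields 3 nonzero rows, so the rank is 3.
Since rank 3 < 5, the set is linearly dependent.

linearly dependent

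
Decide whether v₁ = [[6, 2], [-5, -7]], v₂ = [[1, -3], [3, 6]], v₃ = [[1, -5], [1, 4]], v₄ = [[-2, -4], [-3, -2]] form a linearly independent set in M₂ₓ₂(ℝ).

linearly independent

Write each element as a coordinate vector in ℝ⁴ using {E₁₁, E₁₂, E₂₁, E₂₂}.
Place the vectors as rows of a 4×4 matrix and reduce to echelon form.
The reduction yields 4 nonzero rows, so the rank is 4.
Since rank = 4 (the number of vectors), the set is linearly independent.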